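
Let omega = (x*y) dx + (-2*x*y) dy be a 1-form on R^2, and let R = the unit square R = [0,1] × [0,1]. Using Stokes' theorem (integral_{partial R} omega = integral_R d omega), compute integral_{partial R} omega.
integral_(partial R) omega = -3/2

Stokes: integral_partial_R omega = integral_R d omega with d omega = (∂Q/∂x - ∂P/∂y) dx ∧ dy.
  ∂Q/∂x = -2*y
  ∂P/∂y = x
  integrand = ∂Q/∂x - ∂P/∂y = -x - 2*y.
Integrating over R: integral_0^1 integral_0^1 (-x - 2*y) dx dy = -3/2.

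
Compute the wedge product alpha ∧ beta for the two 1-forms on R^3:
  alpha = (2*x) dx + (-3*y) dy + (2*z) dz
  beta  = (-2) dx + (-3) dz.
alpha ∧ beta = (-6*x + 4*z) dx ∧ dz + (-6*y) dx ∧ dy + (9*y) dy ∧ dz

Distribute the wedge, using dx_i ∧ dx_j = -dx_j ∧ dx_i and dx_i ∧ dx_i = 0. For each pair (i, j) with i < j, the coefficient of dx_i ∧ dx_j in alpha ∧ beta is (alpha_i * beta_j - alpha_j * beta_i). Collecting: alpha ∧ beta = (-6*x + 4*z) dx ∧ dz + (-6*y) dx ∧ dy + (9*y) dy ∧ dz.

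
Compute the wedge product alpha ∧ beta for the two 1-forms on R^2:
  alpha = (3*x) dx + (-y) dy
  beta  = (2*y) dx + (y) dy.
alpha ∧ beta = (y*(3*x + 2*y)) dx ∧ dy

Distribute the wedge, using dx_i ∧ dx_j = -dx_j ∧ dx_i and dx_i ∧ dx_i = 0. For each pair (i, j) with i < j, the coefficient of dx_i ∧ dx_j in alpha ∧ beta is (alpha_i * beta_j - alpha_j * beta_i). Collecting: alpha ∧ beta = (y*(3*x + 2*y)) dx ∧ dy.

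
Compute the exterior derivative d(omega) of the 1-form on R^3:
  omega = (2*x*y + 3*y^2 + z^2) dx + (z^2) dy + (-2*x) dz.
d(omega) = (-2*x - 6*y) dx ∧ dy + (-2*z - 2) dx ∧ dz + (-2*z) dy ∧ dz

For a 1-form omega = sum_i f_i dx_i, the exterior derivative is
  d(omega) = sum_{i < j} (∂f_j/∂x_i - ∂f_i/∂x_j) dx_i ∧ dx_j.
  coefficient of dx ∧ dy: ∂f_2/∂x - ∂f_1/∂y = ∂(z^2)/∂x - ∂(2*x*y + 3*y^2 + z^2)/∂y = -2*x - 6*y
  coefficient of dx ∧ dz: ∂f_3/∂x - ∂f_1/∂z = ∂(-2*x)/∂x - ∂(2*x*y + 3*y^2 + z^2)/∂z = -2*z - 2
  coefficient of dy ∧ dz: ∂f_3/∂y - ∂f_2/∂z = ∂(-2*x)/∂y - ∂(z^2)/∂z = -2*z
Assembling: d(omega) = (-2*x - 6*y) dx ∧ dy + (-2*z - 2) dx ∧ dz + (-2*z) dy ∧ dz.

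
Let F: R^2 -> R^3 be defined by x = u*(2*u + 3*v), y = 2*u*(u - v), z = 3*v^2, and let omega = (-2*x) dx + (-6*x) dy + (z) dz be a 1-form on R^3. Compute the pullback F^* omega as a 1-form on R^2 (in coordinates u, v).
F^* omega = (2*u*(-32*u^2 - 42*u*v + 9*v^2)) du + (12*u^3 + 18*u^2*v + 18*v^3) dv

Using F^*(f dg) = (f ∘ F) d(g ∘ F), substitute each coordinate x_i by F_i(u, v) in f_i, and replace dx_i by d F_i = (∂F_i/∂u) du + (∂F_i/∂v) dv.
  For the x component: f_1(F) = 2*u*(-2*u - 3*v); d F_1 = (4*u + 3*v) du + (3*u) dv
  For the y component: f_2(F) = 6*u*(-2*u - 3*v); d F_2 = (4*u - 2*v) du + (-2*u) dv
  For the z component: f_3(F) = 3*v^2; d F_3 = (0) du + (6*v) dv
Combining and collecting du, dv coefficients:
  coeff of du: 2*u*(-32*u^2 - 42*u*v + 9*v^2)
  coeff of dv: 12*u^3 + 18*u^2*v + 18*v^3
F^* omega = (2*u*(-32*u^2 - 42*u*v + 9*v^2)) du + (12*u^3 + 18*u^2*v + 18*v^3) dv.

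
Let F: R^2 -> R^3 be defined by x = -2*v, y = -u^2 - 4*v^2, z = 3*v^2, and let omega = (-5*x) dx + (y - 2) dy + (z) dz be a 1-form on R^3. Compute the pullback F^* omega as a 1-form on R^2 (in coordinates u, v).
F^* omega = (2*u*(u^2 + 4*v^2 + 2)) du + (2*v*(4*u^2 + 25*v^2 - 2)) dv

Using F^*(f dg) = (f ∘ F) d(g ∘ F), substitute each coordinate x_i by F_i(u, v) in f_i, and replace dx_i by d F_i = (∂F_i/∂u) du + (∂F_i/∂v) dv.
  For the x component: f_1(F) = 10*v; d F_1 = (0) du + (-2) dv
  For the y component: f_2(F) = -u^2 - 4*v^2 - 2; d F_2 = (-2*u) du + (-8*v) dv
  For the z component: f_3(F) = 3*v^2; d F_3 = (0) du + (6*v) dv
Combining and collecting du, dv coefficients:
  coeff of du: 2*u*(u^2 + 4*v^2 + 2)
  coeff of dv: 2*v*(4*u^2 + 25*v^2 - 2)
F^* omega = (2*u*(u^2 + 4*v^2 + 2)) du + (2*v*(4*u^2 + 25*v^2 - 2)) dv.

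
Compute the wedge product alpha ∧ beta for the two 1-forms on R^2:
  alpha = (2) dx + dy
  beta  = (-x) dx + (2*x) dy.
alpha ∧ beta = (5*x) dx ∧ dy

Distribute the wedge, using dx_i ∧ dx_j = -dx_j ∧ dx_i and dx_i ∧ dx_i = 0. For each pair (i, j) with i < j, the coefficient of dx_i ∧ dx_j in alpha ∧ beta is (alpha_i * beta_j - alpha_j * beta_i). Collecting: alpha ∧ beta = (5*x) dx ∧ dy.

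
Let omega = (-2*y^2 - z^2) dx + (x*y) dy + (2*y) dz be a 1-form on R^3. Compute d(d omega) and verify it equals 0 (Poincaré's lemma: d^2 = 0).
d(d omega) = 0

Step 1: d omega = sum_{i<j} (∂f_j/∂x_i - ∂f_i/∂x_j) dx_i ∧ dx_j:
  coeff of dx ∧ dy: 5*y
  coeff of dx ∧ dz: 2*z
  coeff of dy ∧ dz: 2
Step 2: Apply d again to each 2-form coefficient. The only possible 3-form in R^3 is dx ∧ dy ∧ dz, with coefficient
  ∂(coeff of dy∧dz)/∂x - ∂(coeff of dx∧dz)/∂y + ∂(coeff of dx∧dy)/∂z
  = ∂/∂x (2) - ∂/∂y (2*z) + ∂/∂z (5*y).
Each of these terms simplifies to sums of mixed partials that cancel in pairs. The result is 0 (by equality of mixed partials for smooth functions — Schwarz / Clairaut).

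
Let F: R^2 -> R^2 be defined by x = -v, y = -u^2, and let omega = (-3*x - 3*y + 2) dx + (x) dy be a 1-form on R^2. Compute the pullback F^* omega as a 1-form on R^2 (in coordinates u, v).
F^* omega = (2*u*v) du + (-3*u^2 - 3*v - 2) dv

Using F^*(f dg) = (f ∘ F) d(g ∘ F), substitute each coordinate x_i by F_i(u, v) in f_i, and replace dx_i by d F_i = (∂F_i/∂u) du + (∂F_i/∂v) dv.
  For the x component: f_1(F) = 3*u^2 + 3*v + 2; d F_1 = (0) du + (-1) dv
  For the y component: f_2(F) = -v; d F_2 = (-2*u) du + (0) dv
Combining and collecting du, dv coefficients:
  coeff of du: 2*u*v
  coeff of dv: -3*u^2 - 3*v - 2
F^* omega = (2*u*v) du + (-3*u^2 - 3*v - 2) dv.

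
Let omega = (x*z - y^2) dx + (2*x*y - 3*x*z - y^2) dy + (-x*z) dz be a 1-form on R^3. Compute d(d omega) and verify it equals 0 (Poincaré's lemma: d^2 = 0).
d(d omega) = 0

Step 1: d omega = sum_{i<j} (∂f_j/∂x_i - ∂f_i/∂x_j) dx_i ∧ dx_j:
  coeff of dx ∧ dy: 4*y - 3*z
  coeff of dx ∧ dz: -x - z
  coeff of dy ∧ dz: 3*x
Step 2: Apply d again to each 2-form coefficient. The only possible 3-form in R^3 is dx ∧ dy ∧ dz, with coefficient
  ∂(coeff of dy∧dz)/∂x - ∂(coeff of dx∧dz)/∂y + ∂(coeff of dx∧dy)/∂z
  = ∂/∂x (3*x) - ∂/∂y (-x - z) + ∂/∂z (4*y - 3*z).
Each of these terms simplifies to sums of mixed partials that cancel in pairs. The result is 0 (by equality of mixed partials for smooth functions — Schwarz / Clairaut).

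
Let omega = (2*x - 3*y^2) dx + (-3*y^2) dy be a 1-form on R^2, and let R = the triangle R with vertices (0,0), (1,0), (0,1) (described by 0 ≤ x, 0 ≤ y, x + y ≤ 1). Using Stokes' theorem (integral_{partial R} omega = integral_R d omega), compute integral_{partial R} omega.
integral_(partial R) omega = 1

Stokes: integral_partial_R omega = integral_R d omega with d omega = (∂Q/∂x - ∂P/∂y) dx ∧ dy.
  ∂Q/∂x = 0
  ∂P/∂y = -6*y
  integrand = ∂Q/∂x - ∂P/∂y = 6*y.
Integrating over R: integral_0^1 integral_0^{1-x} (6*y) dy dx = 1.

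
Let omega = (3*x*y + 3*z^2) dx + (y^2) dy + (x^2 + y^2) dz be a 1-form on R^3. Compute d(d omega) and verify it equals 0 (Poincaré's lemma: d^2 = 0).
d(d omega) = 0

Step 1: d omega = sum_{i<j} (∂f_j/∂x_i - ∂f_i/∂x_j) dx_i ∧ dx_j:
  coeff of dx ∧ dy: -3*x
  coeff of dx ∧ dz: 2*x - 6*z
  coeff of dy ∧ dz: 2*y
Step 2: Apply d again to each 2-form coefficient. The only possible 3-form in R^3 is dx ∧ dy ∧ dz, with coefficient
  ∂(coeff of dy∧dz)/∂x - ∂(coeff of dx∧dz)/∂y + ∂(coeff of dx∧dy)/∂z
  = ∂/∂x (2*y) - ∂/∂y (2*x - 6*z) + ∂/∂z (-3*x).
Each of these terms simplifies to sums of mixed partials that cancel in pairs. The result is 0 (by equality of mixed partials for smooth functions — Schwarz / Clairaut).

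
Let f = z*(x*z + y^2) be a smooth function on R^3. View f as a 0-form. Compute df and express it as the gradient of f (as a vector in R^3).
df = (z^2) dx + (2*y*z) dy + (2*x*z + y^2) dz; grad f = (z^2, 2*y*z, 2*x*z + y^2)

For a 0-form f, d f = (∂f/∂x) dx + (∂f/∂y) dy + (∂f/∂z) dz. The components of the vector representation are exactly the entries of grad f in Cartesian coordinates:
  ∂f/∂x = z^2
  ∂f/∂y = 2*y*z
  ∂f/∂z = 2*x*z + y^2.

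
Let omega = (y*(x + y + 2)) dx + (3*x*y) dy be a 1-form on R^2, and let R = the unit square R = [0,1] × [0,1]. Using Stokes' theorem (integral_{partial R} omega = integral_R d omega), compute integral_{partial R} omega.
integral_(partial R) omega = -2

Stokes: integral_partial_R omega = integral_R d omega with d omega = (∂Q/∂x - ∂P/∂y) dx ∧ dy.
  ∂Q/∂x = 3*y
  ∂P/∂y = x + 2*y + 2
  integrand = ∂Q/∂x - ∂P/∂y = -x + y - 2.
Integrating over R: integral_0^1 integral_0^1 (-x + y - 2) dx dy = -2.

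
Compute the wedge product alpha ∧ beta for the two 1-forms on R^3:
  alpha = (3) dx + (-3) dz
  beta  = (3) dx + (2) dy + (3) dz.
alpha ∧ beta = (6) dx ∧ dy + (18) dx ∧ dz + (6) dy ∧ dz

Distribute the wedge, using dx_i ∧ dx_j = -dx_j ∧ dx_i and dx_i ∧ dx_i = 0. For each pair (i, j) with i < j, the coefficient of dx_i ∧ dx_j in alpha ∧ beta is (alpha_i * beta_j - alpha_j * beta_i). Collecting: alpha ∧ beta = (6) dx ∧ dy + (18) dx ∧ dz + (6) dy ∧ dz.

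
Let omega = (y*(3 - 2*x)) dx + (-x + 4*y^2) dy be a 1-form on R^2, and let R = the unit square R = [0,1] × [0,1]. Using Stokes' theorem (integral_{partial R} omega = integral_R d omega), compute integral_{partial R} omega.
integral_(partial R) omega = -3

Stokes: integral_partial_R omega = integral_R d omega with d omega = (∂Q/∂x - ∂P/∂y) dx ∧ dy.
  ∂Q/∂x = -1
  ∂P/∂y = 3 - 2*x
  integrand = ∂Q/∂x - ∂P/∂y = 2*x - 4.
Integrating over R: integral_0^1 integral_0^1 (2*x - 4) dx dy = -3.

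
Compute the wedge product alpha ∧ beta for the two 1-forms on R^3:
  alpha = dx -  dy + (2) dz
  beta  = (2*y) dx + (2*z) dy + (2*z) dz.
alpha ∧ beta = (2*y + 2*z) dx ∧ dy + (-4*y + 2*z) dx ∧ dz + (-6*z) dy ∧ dz

Distribute the wedge, using dx_i ∧ dx_j = -dx_j ∧ dx_i and dx_i ∧ dx_i = 0. For each pair (i, j) with i < j, the coefficient of dx_i ∧ dx_j in alpha ∧ beta is (alpha_i * beta_j - alpha_j * beta_i). Collecting: alpha ∧ beta = (2*y + 2*z) dx ∧ dy + (-4*y + 2*z) dx ∧ dz + (-6*z) dy ∧ dz.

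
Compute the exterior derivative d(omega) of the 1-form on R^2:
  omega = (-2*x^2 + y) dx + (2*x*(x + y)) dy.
d(omega) = (4*x + 2*y - 1) dx ∧ dy

For a 1-form omega = sum_i f_i dx_i, the exterior derivative is
  d(omega) = sum_{i < j} (∂f_j/∂x_i - ∂f_i/∂x_j) dx_i ∧ dx_j.
  coefficient of dx ∧ dy: ∂f_2/∂x - ∂f_1/∂y = ∂(2*x*(x + y))/∂x - ∂(-2*x^2 + y)/∂y = 4*x + 2*y - 1
Assembling: d(omega) = (4*x + 2*y - 1) dx ∧ dy.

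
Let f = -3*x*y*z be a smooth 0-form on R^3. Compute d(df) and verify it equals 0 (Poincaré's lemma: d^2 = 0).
d(df) = 0

Step 1: df = sum_i (∂f/∂x_i) dx_i = (-3*y*z) dx + (-3*x*z) dy + (-3*x*y) dz.
Step 2: Apply d again. Using the 1-form formula, the coefficient of dx ∧ dy in d(df) is ∂^2 f/∂x ∂y - ∂^2 f/∂y ∂x = (-3*z) - (-3*z) = 0 (equality of mixed partials for smooth f).
Similarly for dx ∧ dz and dy ∧ dz — all coefficients vanish. So d(df) = 0.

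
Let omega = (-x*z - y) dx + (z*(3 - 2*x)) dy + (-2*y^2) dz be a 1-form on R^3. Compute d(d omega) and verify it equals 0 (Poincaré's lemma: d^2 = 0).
d(d omega) = 0

Step 1: d omega = sum_{i<j} (∂f_j/∂x_i - ∂f_i/∂x_j) dx_i ∧ dx_j:
  coeff of dx ∧ dy: 1 - 2*z
  coeff of dx ∧ dz: x
  coeff of dy ∧ dz: 2*x - 4*y - 3
Step 2: Apply d again to each 2-form coefficient. The only possible 3-form in R^3 is dx ∧ dy ∧ dz, with coefficient
  ∂(coeff of dy∧dz)/∂x - ∂(coeff of dx∧dz)/∂y + ∂(coeff of dx∧dy)/∂z
  = ∂/∂x (2*x - 4*y - 3) - ∂/∂y (x) + ∂/∂z (1 - 2*z).
Each of these terms simplifies to sums of mixed partials that cancel in pairs. The result is 0 (by equality of mixed partials for smooth functions — Schwarz / Clairaut).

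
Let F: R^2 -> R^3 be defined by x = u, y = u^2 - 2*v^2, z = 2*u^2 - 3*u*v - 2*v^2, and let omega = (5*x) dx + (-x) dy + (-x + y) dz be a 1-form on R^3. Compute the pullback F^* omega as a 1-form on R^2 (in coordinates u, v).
F^* omega = (4*u^3 - 3*u^2*v - 6*u^2 - 8*u*v^2 + 3*u*v + 5*u + 6*v^3) du + (-3*u^3 - 4*u^2*v + 3*u^2 + 6*u*v^2 + 8*u*v + 8*v^3) dv

Using F^*(f dg) = (f ∘ F) d(g ∘ F), substitute each coordinate x_i by F_i(u, v) in f_i, and replace dx_i by d F_i = (∂F_i/∂u) du + (∂F_i/∂v) dv.
  For the x component: f_1(F) = 5*u; d F_1 = (1) du + (0) dv
  For the y component: f_2(F) = -u; d F_2 = (2*u) du + (-4*v) dv
  For the z component: f_3(F) = u^2 - u - 2*v^2; d F_3 = (4*u - 3*v) du + (-3*u - 4*v) dv
Combining and collecting du, dv coefficients:
  coeff of du: 4*u^3 - 3*u^2*v - 6*u^2 - 8*u*v^2 + 3*u*v + 5*u + 6*v^3
  coeff of dv: -3*u^3 - 4*u^2*v + 3*u^2 + 6*u*v^2 + 8*u*v + 8*v^3
F^* omega = (4*u^3 - 3*u^2*v - 6*u^2 - 8*u*v^2 + 3*u*v + 5*u + 6*v^3) du + (-3*u^3 - 4*u^2*v + 3*u^2 + 6*u*v^2 + 8*u*v + 8*v^3) dv.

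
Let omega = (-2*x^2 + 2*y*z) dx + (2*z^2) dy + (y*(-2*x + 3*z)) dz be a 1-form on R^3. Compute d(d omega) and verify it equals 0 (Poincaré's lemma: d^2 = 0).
d(d omega) = 0

Step 1: d omega = sum_{i<j} (∂f_j/∂x_i - ∂f_i/∂x_j) dx_i ∧ dx_j:
  coeff of dx ∧ dy: -2*z
  coeff of dx ∧ dz: -4*y
  coeff of dy ∧ dz: -2*x - z
Step 2: Apply d again to each 2-form coefficient. The only possible 3-form in R^3 is dx ∧ dy ∧ dz, with coefficient
  ∂(coeff of dy∧dz)/∂x - ∂(coeff of dx∧dz)/∂y + ∂(coeff of dx∧dy)/∂z
  = ∂/∂x (-2*x - z) - ∂/∂y (-4*y) + ∂/∂z (-2*z).
Each of these terms simplifies to sums of mixed partials that cancel in pairs. The result is 0 (by equality of mixed partials for smooth functions — Schwarz / Clairaut).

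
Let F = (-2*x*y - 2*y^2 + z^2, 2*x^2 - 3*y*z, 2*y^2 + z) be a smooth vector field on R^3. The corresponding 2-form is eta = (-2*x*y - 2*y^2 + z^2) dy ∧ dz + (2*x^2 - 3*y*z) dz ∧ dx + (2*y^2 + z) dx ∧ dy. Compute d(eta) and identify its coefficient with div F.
d(eta) = (-2*y - 3*z + 1) dx ∧ dy ∧ dz; div F = -2*y - 3*z + 1

For a 2-form in R^3 of the form above, applying d gives a 3-form with coefficient ∂P/∂x + ∂Q/∂y + ∂R/∂z:
  ∂P/∂x = -2*y
  ∂Q/∂y = -3*z
  ∂R/∂z = 1
Sum = -2*y - 3*z + 1, which is exactly div F.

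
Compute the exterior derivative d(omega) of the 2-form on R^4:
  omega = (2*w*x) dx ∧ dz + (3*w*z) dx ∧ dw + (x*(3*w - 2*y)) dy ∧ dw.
d(omega) = (-3*w + 2*x) dx ∧ dz ∧ dw + (3*w - 2*y) dx ∧ dy ∧ dw

For a 2-form omega = sum_{i<j} g_{ij} dx_i ∧ dx_j, the exterior derivative is
  d(omega) = sum_{i<j} d(g_{ij}) ∧ dx_i ∧ dx_j = sum_{i<j, k} (∂g_{ij}/∂x_k) dx_k ∧ dx_i ∧ dx_j.
Expand each term, using dx_k ∧ dx_i ∧ dx_j = sgn(permutation) dx_{(a)} ∧ dx_{(b)} ∧ dx_{(c)} with (a < b < c) sorted:
  d(2*w*x) includes (∂/∂w)(2*w*x) dw = (2*x) dw, which multiplied by dx ∧ dz gives (2*x) dx ∧ dz ∧ dw
  d(3*w*z) includes (∂/∂z)(3*w*z) dz = (3*w) dz, which multiplied by dx ∧ dw gives (-3*w) dx ∧ dz ∧ dw
  d(x*(3*w - 2*y)) includes (∂/∂x)(x*(3*w - 2*y)) dx = (3*w - 2*y) dx, which multiplied by dy ∧ dw gives (3*w - 2*y) dx ∧ dy ∧ dw
Collecting like 3-forms: d(omega) = (-3*w + 2*x) dx ∧ dz ∧ dw + (3*w - 2*y) dx ∧ dy ∧ dw.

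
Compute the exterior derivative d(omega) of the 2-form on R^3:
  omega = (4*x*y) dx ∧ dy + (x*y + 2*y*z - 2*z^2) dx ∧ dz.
d(omega) = (-x - 2*z) dx ∧ dy ∧ dz

For a 2-form omega = sum_{i<j} g_{ij} dx_i ∧ dx_j, the exterior derivative is
  d(omega) = sum_{i<j} d(g_{ij}) ∧ dx_i ∧ dx_j = sum_{i<j, k} (∂g_{ij}/∂x_k) dx_k ∧ dx_i ∧ dx_j.
Expand each term, using dx_k ∧ dx_i ∧ dx_j = sgn(permutation) dx_{(a)} ∧ dx_{(b)} ∧ dx_{(c)} with (a < b < c) sorted:
  d(x*y + 2*y*z - 2*z^2) includes (∂/∂y)(x*y + 2*y*z - 2*z^2) dy = (x + 2*z) dy, which multiplied by dx ∧ dz gives (-x - 2*z) dx ∧ dy ∧ dz
Collecting like 3-forms: d(omega) = (-x - 2*z) dx ∧ dy ∧ dz.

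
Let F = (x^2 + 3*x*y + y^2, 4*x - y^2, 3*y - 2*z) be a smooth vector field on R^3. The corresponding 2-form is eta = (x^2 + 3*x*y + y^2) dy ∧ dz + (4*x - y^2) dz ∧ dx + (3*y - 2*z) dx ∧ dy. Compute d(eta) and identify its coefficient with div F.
d(eta) = (2*x + y - 2) dx ∧ dy ∧ dz; div F = 2*x + y - 2

For a 2-form in R^3 of the form above, applying d gives a 3-form with coefficient ∂P/∂x + ∂Q/∂y + ∂R/∂z:
  ∂P/∂x = 2*x + 3*y
  ∂Q/∂y = -2*y
  ∂R/∂z = -2
Sum = 2*x + y - 2, which is exactly div F.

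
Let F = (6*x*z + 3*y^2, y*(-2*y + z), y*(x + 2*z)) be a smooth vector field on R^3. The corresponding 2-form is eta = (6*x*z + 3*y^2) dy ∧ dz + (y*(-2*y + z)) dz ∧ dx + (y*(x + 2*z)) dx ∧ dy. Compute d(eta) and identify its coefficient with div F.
d(eta) = (-2*y + 7*z) dx ∧ dy ∧ dz; div F = -2*y + 7*z

For a 2-form in R^3 of the form above, applying d gives a 3-form with coefficient ∂P/∂x + ∂Q/∂y + ∂R/∂z:
  ∂P/∂x = 6*z
  ∂Q/∂y = -4*y + z
  ∂R/∂z = 2*y
Sum = -2*y + 7*z, which is exactly div F.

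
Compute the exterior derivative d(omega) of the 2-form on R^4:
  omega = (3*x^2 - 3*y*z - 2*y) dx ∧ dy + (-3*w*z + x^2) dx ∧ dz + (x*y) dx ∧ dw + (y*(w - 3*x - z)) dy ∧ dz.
d(omega) = (-6*y) dx ∧ dy ∧ dz + (-3*z) dx ∧ dz ∧ dw + (-x) dx ∧ dy ∧ dw + (y) dy ∧ dz ∧ dw

For a 2-form omega = sum_{i<j} g_{ij} dx_i ∧ dx_j, the exterior derivative is
  d(omega) = sum_{i<j} d(g_{ij}) ∧ dx_i ∧ dx_j = sum_{i<j, k} (∂g_{ij}/∂x_k) dx_k ∧ dx_i ∧ dx_j.
Expand each term, using dx_k ∧ dx_i ∧ dx_j = sgn(permutation) dx_{(a)} ∧ dx_{(b)} ∧ dx_{(c)} with (a < b < c) sorted:
  d(3*x^2 - 3*y*z - 2*y) includes (∂/∂z)(3*x^2 - 3*y*z - 2*y) dz = (-3*y) dz, which multiplied by dx ∧ dy gives (-3*y) dx ∧ dy ∧ dz
  d(-3*w*z + x^2) includes (∂/∂w)(-3*w*z + x^2) dw = (-3*z) dw, which multiplied by dx ∧ dz gives (-3*z) dx ∧ dz ∧ dw
  d(x*y) includes (∂/∂y)(x*y) dy = (x) dy, which multiplied by dx ∧ dw gives (-x) dx ∧ dy ∧ dw
  d(y*(w - 3*x - z)) includes (∂/∂x)(y*(w - 3*x - z)) dx = (-3*y) dx, which multiplied by dy ∧ dz gives (-3*y) dx ∧ dy ∧ dz
  d(y*(w - 3*x - z)) includes (∂/∂w)(y*(w - 3*x - z)) dw = (y) dw, which multiplied by dy ∧ dz gives (y) dy ∧ dz ∧ dw
Collecting like 3-forms: d(omega) = (-6*y) dx ∧ dy ∧ dz + (-3*z) dx ∧ dz ∧ dw + (-x) dx ∧ dy ∧ dw + (y) dy ∧ dz ∧ dw.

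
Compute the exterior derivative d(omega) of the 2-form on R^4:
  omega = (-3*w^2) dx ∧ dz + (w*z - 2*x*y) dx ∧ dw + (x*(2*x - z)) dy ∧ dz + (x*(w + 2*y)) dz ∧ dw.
d(omega) = (-6*w + 2*y) dx ∧ dz ∧ dw + (2*x) dx ∧ dy ∧ dw + (4*x - z) dx ∧ dy ∧ dz + (2*x) dy ∧ dz ∧ dw

For a 2-form omega = sum_{i<j} g_{ij} dx_i ∧ dx_j, the exterior derivative is
  d(omega) = sum_{i<j} d(g_{ij}) ∧ dx_i ∧ dx_j = sum_{i<j, k} (∂g_{ij}/∂x_k) dx_k ∧ dx_i ∧ dx_j.
Expand each term, using dx_k ∧ dx_i ∧ dx_j = sgn(permutation) dx_{(a)} ∧ dx_{(b)} ∧ dx_{(c)} with (a < b < c) sorted:
  d(-3*w^2) includes (∂/∂w)(-3*w^2) dw = (-6*w) dw, which multiplied by dx ∧ dz gives (-6*w) dx ∧ dz ∧ dw
  d(w*z - 2*x*y) includes (∂/∂y)(w*z - 2*x*y) dy = (-2*x) dy, which multiplied by dx ∧ dw gives (2*x) dx ∧ dy ∧ dw
  d(w*z - 2*x*y) includes (∂/∂z)(w*z - 2*x*y) dz = (w) dz, which multiplied by dx ∧ dw gives (-w) dx ∧ dz ∧ dw
  d(x*(2*x - z)) includes (∂/∂x)(x*(2*x - z)) dx = (4*x - z) dx, which multiplied by dy ∧ dz gives (4*x - z) dx ∧ dy ∧ dz
  d(x*(w + 2*y)) includes (∂/∂x)(x*(w + 2*y)) dx = (w + 2*y) dx, which multiplied by dz ∧ dw gives (w + 2*y) dx ∧ dz ∧ dw
  d(x*(w + 2*y)) includes (∂/∂y)(x*(w + 2*y)) dy = (2*x) dy, which multiplied by dz ∧ dw gives (2*x) dy ∧ dz ∧ dw
Collecting like 3-forms: d(omega) = (-6*w + 2*y) dx ∧ dz ∧ dw + (2*x) dx ∧ dy ∧ dw + (4*x - z) dx ∧ dy ∧ dz + (2*x) dy ∧ dz ∧ dw.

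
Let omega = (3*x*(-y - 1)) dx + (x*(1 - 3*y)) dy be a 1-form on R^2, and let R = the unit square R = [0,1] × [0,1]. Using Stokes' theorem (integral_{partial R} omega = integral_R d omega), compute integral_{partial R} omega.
integral_(partial R) omega = 1

Stokes: integral_partial_R omega = integral_R d omega with d omega = (∂Q/∂x - ∂P/∂y) dx ∧ dy.
  ∂Q/∂x = 1 - 3*y
  ∂P/∂y = -3*x
  integrand = ∂Q/∂x - ∂P/∂y = 3*x - 3*y + 1.
Integrating over R: integral_0^1 integral_0^1 (3*x - 3*y + 1) dx dy = 1.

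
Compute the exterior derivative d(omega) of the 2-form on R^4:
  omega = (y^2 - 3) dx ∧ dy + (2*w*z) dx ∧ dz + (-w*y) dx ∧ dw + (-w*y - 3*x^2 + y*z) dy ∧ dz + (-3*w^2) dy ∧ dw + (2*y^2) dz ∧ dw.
d(omega) = (2*z) dx ∧ dz ∧ dw + (w) dx ∧ dy ∧ dw + (-6*x) dx ∧ dy ∧ dz + (3*y) dy ∧ dz ∧ dw

For a 2-form omega = sum_{i<j} g_{ij} dx_i ∧ dx_j, the exterior derivative is
  d(omega) = sum_{i<j} d(g_{ij}) ∧ dx_i ∧ dx_j = sum_{i<j, k} (∂g_{ij}/∂x_k) dx_k ∧ dx_i ∧ dx_j.
Expand each term, using dx_k ∧ dx_i ∧ dx_j = sgn(permutation) dx_{(a)} ∧ dx_{(b)} ∧ dx_{(c)} with (a < b < c) sorted:
  d(2*w*z) includes (∂/∂w)(2*w*z) dw = (2*z) dw, which multiplied by dx ∧ dz gives (2*z) dx ∧ dz ∧ dw
  d(-w*y) includes (∂/∂y)(-w*y) dy = (-w) dy, which multiplied by dx ∧ dw gives (w) dx ∧ dy ∧ dw
  d(-w*y - 3*x^2 + y*z) includes (∂/∂x)(-w*y - 3*x^2 + y*z) dx = (-6*x) dx, which multiplied by dy ∧ dz gives (-6*x) dx ∧ dy ∧ dz
  d(-w*y - 3*x^2 + y*z) includes (∂/∂w)(-w*y - 3*x^2 + y*z) dw = (-y) dw, which multiplied by dy ∧ dz gives (-y) dy ∧ dz ∧ dw
  d(2*y^2) includes (∂/∂y)(2*y^2) dy = (4*y) dy, which multiplied by dz ∧ dw gives (4*y) dy ∧ dz ∧ dw
Collecting like 3-forms: d(omega) = (2*z) dx ∧ dz ∧ dw + (w) dx ∧ dy ∧ dw + (-6*x) dx ∧ dy ∧ dz + (3*y) dy ∧ dz ∧ dw.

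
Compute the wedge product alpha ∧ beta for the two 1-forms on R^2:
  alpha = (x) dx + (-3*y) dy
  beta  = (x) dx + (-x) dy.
alpha ∧ beta = (x*(-x + 3*y)) dx ∧ dy

Distribute the wedge, using dx_i ∧ dx_j = -dx_j ∧ dx_i and dx_i ∧ dx_i = 0. For each pair (i, j) with i < j, the coefficient of dx_i ∧ dx_j in alpha ∧ beta is (alpha_i * beta_j - alpha_j * beta_i). Collecting: alpha ∧ beta = (x*(-x + 3*y)) dx ∧ dy.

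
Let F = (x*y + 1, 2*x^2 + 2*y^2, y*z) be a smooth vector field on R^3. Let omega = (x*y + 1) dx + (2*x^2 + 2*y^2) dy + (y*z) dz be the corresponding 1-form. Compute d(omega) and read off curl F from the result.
d(omega) = (z) dy ∧ dz + (0) dz ∧ dx + (3*x) dx ∧ dy; curl F = (z, 0, 3*x)

d omega = sum_{i<j} (∂f_j/∂x_i - ∂f_i/∂x_j) dx_i ∧ dx_j. Under the identification (dy ∧ dz, dz ∧ dx, dx ∧ dy) ↔ (e_x, e_y, e_z), the coefficients are exactly the components of curl F. Compute:
  ∂R/∂y - ∂Q/∂z = (z) - (0) = z
  ∂P/∂z - ∂R/∂x = (0) - (0) = 0
  ∂Q/∂x - ∂P/∂y = (4*x) - (x) = 3*x.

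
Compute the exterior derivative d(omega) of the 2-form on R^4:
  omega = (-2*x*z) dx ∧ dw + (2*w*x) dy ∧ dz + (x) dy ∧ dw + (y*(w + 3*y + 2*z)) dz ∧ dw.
d(omega) = (2*x) dx ∧ dz ∧ dw + (2*w) dx ∧ dy ∧ dz + (w + 2*x + 6*y + 2*z) dy ∧ dz ∧ dw + (1) dx ∧ dy ∧ dw

For a 2-form omega = sum_{i<j} g_{ij} dx_i ∧ dx_j, the exterior derivative is
  d(omega) = sum_{i<j} d(g_{ij}) ∧ dx_i ∧ dx_j = sum_{i<j, k} (∂g_{ij}/∂x_k) dx_k ∧ dx_i ∧ dx_j.
Expand each term, using dx_k ∧ dx_i ∧ dx_j = sgn(permutation) dx_{(a)} ∧ dx_{(b)} ∧ dx_{(c)} with (a < b < c) sorted:
  d(-2*x*z) includes (∂/∂z)(-2*x*z) dz = (-2*x) dz, which multiplied by dx ∧ dw gives (2*x) dx ∧ dz ∧ dw
  d(2*w*x) includes (∂/∂x)(2*w*x) dx = (2*w) dx, which multiplied by dy ∧ dz gives (2*w) dx ∧ dy ∧ dz
  d(2*w*x) includes (∂/∂w)(2*w*x) dw = (2*x) dw, which multiplied by dy ∧ dz gives (2*x) dy ∧ dz ∧ dw
  d(x) includes (∂/∂x)(x) dx = (1) dx, which multiplied by dy ∧ dw gives (1) dx ∧ dy ∧ dw
  d(y*(w + 3*y + 2*z)) includes (∂/∂y)(y*(w + 3*y + 2*z)) dy = (w + 6*y + 2*z) dy, which multiplied by dz ∧ dw gives (w + 6*y + 2*z) dy ∧ dz ∧ dw
Collecting like 3-forms: d(omega) = (2*x) dx ∧ dz ∧ dw + (2*w) dx ∧ dy ∧ dz + (w + 2*x + 6*y + 2*z) dy ∧ dz ∧ dw + (1) dx ∧ dy ∧ dw.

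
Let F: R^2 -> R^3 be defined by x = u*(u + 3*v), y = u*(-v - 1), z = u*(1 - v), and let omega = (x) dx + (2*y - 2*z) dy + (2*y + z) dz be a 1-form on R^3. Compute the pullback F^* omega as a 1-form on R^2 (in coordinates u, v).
F^* omega = (u*(2*u^2 + 9*u*v + 12*v^2 + 2*v + 3)) du + (u^2*(3*u + 12*v + 5)) dv

Using F^*(f dg) = (f ∘ F) d(g ∘ F), substitute each coordinate x_i by F_i(u, v) in f_i, and replace dx_i by d F_i = (∂F_i/∂u) du + (∂F_i/∂v) dv.
  For the x component: f_1(F) = u*(u + 3*v); d F_1 = (2*u + 3*v) du + (3*u) dv
  For the y component: f_2(F) = -4*u; d F_2 = (-v - 1) du + (-u) dv
  For the z component: f_3(F) = u*(-3*v - 1); d F_3 = (1 - v) du + (-u) dv
Combining and collecting du, dv coefficients:
  coeff of du: u*(2*u^2 + 9*u*v + 12*v^2 + 2*v + 3)
  coeff of dv: u^2*(3*u + 12*v + 5)
F^* omega = (u*(2*u^2 + 9*u*v + 12*v^2 + 2*v + 3)) du + (u^2*(3*u + 12*v + 5)) dv.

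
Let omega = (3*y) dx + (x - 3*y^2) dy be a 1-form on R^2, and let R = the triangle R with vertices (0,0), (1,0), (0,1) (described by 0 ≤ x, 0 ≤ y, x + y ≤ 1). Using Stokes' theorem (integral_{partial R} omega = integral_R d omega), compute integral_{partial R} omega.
integral_(partial R) omega = -1

Stokes: integral_partial_R omega = integral_R d omega with d omega = (∂Q/∂x - ∂P/∂y) dx ∧ dy.
  ∂Q/∂x = 1
  ∂P/∂y = 3
  integrand = ∂Q/∂x - ∂P/∂y = -2.
Integrating over R: integral_0^1 integral_0^{1-x} (-2) dy dx = -1.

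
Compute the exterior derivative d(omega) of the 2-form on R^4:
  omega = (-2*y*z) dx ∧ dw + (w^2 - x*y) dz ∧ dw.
d(omega) = (2*z) dx ∧ dy ∧ dw + (y) dx ∧ dz ∧ dw + (-x) dy ∧ dz ∧ dw

For a 2-form omega = sum_{i<j} g_{ij} dx_i ∧ dx_j, the exterior derivative is
  d(omega) = sum_{i<j} d(g_{ij}) ∧ dx_i ∧ dx_j = sum_{i<j, k} (∂g_{ij}/∂x_k) dx_k ∧ dx_i ∧ dx_j.
Expand each term, using dx_k ∧ dx_i ∧ dx_j = sgn(permutation) dx_{(a)} ∧ dx_{(b)} ∧ dx_{(c)} with (a < b < c) sorted:
  d(-2*y*z) includes (∂/∂y)(-2*y*z) dy = (-2*z) dy, which multiplied by dx ∧ dw gives (2*z) dx ∧ dy ∧ dw
  d(-2*y*z) includes (∂/∂z)(-2*y*z) dz = (-2*y) dz, which multiplied by dx ∧ dw gives (2*y) dx ∧ dz ∧ dw
  d(w^2 - x*y) includes (∂/∂x)(w^2 - x*y) dx = (-y) dx, which multiplied by dz ∧ dw gives (-y) dx ∧ dz ∧ dw
  d(w^2 - x*y) includes (∂/∂y)(w^2 - x*y) dy = (-x) dy, which multiplied by dz ∧ dw gives (-x) dy ∧ dz ∧ dw
Collecting like 3-forms: d(omega) = (2*z) dx ∧ dy ∧ dw + (y) dx ∧ dz ∧ dw + (-x) dy ∧ dz ∧ dw.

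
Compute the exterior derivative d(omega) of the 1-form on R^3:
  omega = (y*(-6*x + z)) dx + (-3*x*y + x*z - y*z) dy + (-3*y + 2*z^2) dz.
d(omega) = (6*x - 3*y) dx ∧ dy + (-y) dx ∧ dz + (-x + y - 3) dy ∧ dz

For a 1-form omega = sum_i f_i dx_i, the exterior derivative is
  d(omega) = sum_{i < j} (∂f_j/∂x_i - ∂f_i/∂x_j) dx_i ∧ dx_j.
  coefficient of dx ∧ dy: ∂f_2/∂x - ∂f_1/∂y = ∂(-3*x*y + x*z - y*z)/∂x - ∂(y*(-6*x + z))/∂y = 6*x - 3*y
  coefficient of dx ∧ dz: ∂f_3/∂x - ∂f_1/∂z = ∂(-3*y + 2*z^2)/∂x - ∂(y*(-6*x + z))/∂z = -y
  coefficient of dy ∧ dz: ∂f_3/∂y - ∂f_2/∂z = ∂(-3*y + 2*z^2)/∂y - ∂(-3*x*y + x*z - y*z)/∂z = -x + y - 3
Assembling: d(omega) = (6*x - 3*y) dx ∧ dy + (-y) dx ∧ dz + (-x + y - 3) dy ∧ dz.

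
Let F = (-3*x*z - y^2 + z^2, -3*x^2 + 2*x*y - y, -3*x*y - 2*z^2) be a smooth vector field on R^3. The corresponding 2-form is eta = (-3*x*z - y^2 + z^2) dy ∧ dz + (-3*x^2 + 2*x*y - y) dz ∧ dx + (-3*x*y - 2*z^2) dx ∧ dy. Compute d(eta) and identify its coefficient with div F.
d(eta) = (2*x - 7*z - 1) dx ∧ dy ∧ dz; div F = 2*x - 7*z - 1

For a 2-form in R^3 of the form above, applying d gives a 3-form with coefficient ∂P/∂x + ∂Q/∂y + ∂R/∂z:
  ∂P/∂x = -3*z
  ∂Q/∂y = 2*x - 1
  ∂R/∂z = -4*z
Sum = 2*x - 7*z - 1, which is exactly div F.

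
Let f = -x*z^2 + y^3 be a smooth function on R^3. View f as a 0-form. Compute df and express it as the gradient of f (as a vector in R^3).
df = (-z^2) dx + (3*y^2) dy + (-2*x*z) dz; grad f = (-z^2, 3*y^2, -2*x*z)

For a 0-form f, d f = (∂f/∂x) dx + (∂f/∂y) dy + (∂f/∂z) dz. The components of the vector representation are exactly the entries of grad f in Cartesian coordinates:
  ∂f/∂x = -z^2
  ∂f/∂y = 3*y^2
  ∂f/∂z = -2*x*z.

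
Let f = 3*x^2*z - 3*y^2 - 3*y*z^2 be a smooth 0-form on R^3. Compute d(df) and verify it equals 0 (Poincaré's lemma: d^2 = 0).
d(df) = 0

Step 1: df = sum_i (∂f/∂x_i) dx_i = (6*x*z) dx + (-6*y - 3*z^2) dy + (3*x^2 - 6*y*z) dz.
Step 2: Apply d again. Using the 1-form formula, the coefficient of dx ∧ dy in d(df) is ∂^2 f/∂x ∂y - ∂^2 f/∂y ∂x = (0) - (0) = 0 (equality of mixed partials for smooth f).
Similarly for dx ∧ dz and dy ∧ dz — all coefficients vanish. So d(df) = 0.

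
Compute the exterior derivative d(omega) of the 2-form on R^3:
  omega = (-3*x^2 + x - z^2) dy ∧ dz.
d(omega) = (1 - 6*x) dx ∧ dy ∧ dz

For a 2-form omega = sum_{i<j} g_{ij} dx_i ∧ dx_j, the exterior derivative is
  d(omega) = sum_{i<j} d(g_{ij}) ∧ dx_i ∧ dx_j = sum_{i<j, k} (∂g_{ij}/∂x_k) dx_k ∧ dx_i ∧ dx_j.
Expand each term, using dx_k ∧ dx_i ∧ dx_j = sgn(permutation) dx_{(a)} ∧ dx_{(b)} ∧ dx_{(c)} with (a < b < c) sorted:
  d(-3*x^2 + x - z^2) includes (∂/∂x)(-3*x^2 + x - z^2) dx = (1 - 6*x) dx, which multiplied by dy ∧ dz gives (1 - 6*x) dx ∧ dy ∧ dz
Collecting like 3-forms: d(omega) = (1 - 6*x) dx ∧ dy ∧ dz.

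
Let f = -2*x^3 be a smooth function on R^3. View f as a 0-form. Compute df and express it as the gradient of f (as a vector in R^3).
df = (-6*x^2) dx + (0) dy + (0) dz; grad f = (-6*x^2, 0, 0)

For a 0-form f, d f = (∂f/∂x) dx + (∂f/∂y) dy + (∂f/∂z) dz. The components of the vector representation are exactly the entries of grad f in Cartesian coordinates:
  ∂f/∂x = -6*x^2
  ∂f/∂y = 0
  ∂f/∂z = 0.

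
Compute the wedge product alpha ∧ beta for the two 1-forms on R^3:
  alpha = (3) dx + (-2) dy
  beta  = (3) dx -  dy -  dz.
alpha ∧ beta = (3) dx ∧ dy + (-3) dx ∧ dz + (2) dy ∧ dz

Distribute the wedge, using dx_i ∧ dx_j = -dx_j ∧ dx_i and dx_i ∧ dx_i = 0. For each pair (i, j) with i < j, the coefficient of dx_i ∧ dx_j in alpha ∧ beta is (alpha_i * beta_j - alpha_j * beta_i). Collecting: alpha ∧ beta = (3) dx ∧ dy + (-3) dx ∧ dz + (2) dy ∧ dz.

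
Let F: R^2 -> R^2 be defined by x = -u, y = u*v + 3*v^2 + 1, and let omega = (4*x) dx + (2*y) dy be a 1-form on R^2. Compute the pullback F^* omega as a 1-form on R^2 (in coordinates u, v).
F^* omega = (2*u*v^2 + 4*u + 6*v^3 + 2*v) du + (2*u^2*v + 18*u*v^2 + 2*u + 36*v^3 + 12*v) dv

Using F^*(f dg) = (f ∘ F) d(g ∘ F), substitute each coordinate x_i by F_i(u, v) in f_i, and replace dx_i by d F_i = (∂F_i/∂u) du + (∂F_i/∂v) dv.
  For the x component: f_1(F) = -4*u; d F_1 = (-1) du + (0) dv
  For the y component: f_2(F) = 2*u*v + 6*v^2 + 2; d F_2 = (v) du + (u + 6*v) dv
Combining and collecting du, dv coefficients:
  coeff of du: 2*u*v^2 + 4*u + 6*v^3 + 2*v
  coeff of dv: 2*u^2*v + 18*u*v^2 + 2*u + 36*v^3 + 12*v
F^* omega = (2*u*v^2 + 4*u + 6*v^3 + 2*v) du + (2*u^2*v + 18*u*v^2 + 2*u + 36*v^3 + 12*v) dv.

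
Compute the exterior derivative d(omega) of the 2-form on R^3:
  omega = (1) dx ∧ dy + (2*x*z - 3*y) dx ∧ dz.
d(omega) = (3) dx ∧ dy ∧ dz

For a 2-form omega = sum_{i<j} g_{ij} dx_i ∧ dx_j, the exterior derivative is
  d(omega) = sum_{i<j} d(g_{ij}) ∧ dx_i ∧ dx_j = sum_{i<j, k} (∂g_{ij}/∂x_k) dx_k ∧ dx_i ∧ dx_j.
Expand each term, using dx_k ∧ dx_i ∧ dx_j = sgn(permutation) dx_{(a)} ∧ dx_{(b)} ∧ dx_{(c)} with (a < b < c) sorted:
  d(2*x*z - 3*y) includes (∂/∂y)(2*x*z - 3*y) dy = (-3) dy, which multiplied by dx ∧ dz gives (3) dx ∧ dy ∧ dz
Collecting like 3-forms: d(omega) = (3) dx ∧ dy ∧ dz.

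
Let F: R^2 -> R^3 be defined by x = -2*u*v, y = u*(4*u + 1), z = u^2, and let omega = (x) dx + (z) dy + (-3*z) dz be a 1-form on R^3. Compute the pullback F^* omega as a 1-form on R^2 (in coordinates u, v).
F^* omega = (u*(2*u^2 + u + 4*v^2)) du + (4*u^2*v) dv

Using F^*(f dg) = (f ∘ F) d(g ∘ F), substitute each coordinate x_i by F_i(u, v) in f_i, and replace dx_i by d F_i = (∂F_i/∂u) du + (∂F_i/∂v) dv.
  For the x component: f_1(F) = -2*u*v; d F_1 = (-2*v) du + (-2*u) dv
  For the y component: f_2(F) = u^2; d F_2 = (8*u + 1) du + (0) dv
  For the z component: f_3(F) = -3*u^2; d F_3 = (2*u) du + (0) dv
Combining and collecting du, dv coefficients:
  coeff of du: u*(2*u^2 + u + 4*v^2)
  coeff of dv: 4*u^2*v
F^* omega = (u*(2*u^2 + u + 4*v^2)) du + (4*u^2*v) dv.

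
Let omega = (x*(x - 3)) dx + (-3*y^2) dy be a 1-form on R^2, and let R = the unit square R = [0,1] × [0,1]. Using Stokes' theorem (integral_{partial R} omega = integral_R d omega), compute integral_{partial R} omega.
integral_(partial R) omega = 0

Stokes: integral_partial_R omega = integral_R d omega with d omega = (∂Q/∂x - ∂P/∂y) dx ∧ dy.
  ∂Q/∂x = 0
  ∂P/∂y = 0
  integrand = ∂Q/∂x - ∂P/∂y = 0.
Integrating over R: integral_0^1 integral_0^1 (0) dx dy = 0.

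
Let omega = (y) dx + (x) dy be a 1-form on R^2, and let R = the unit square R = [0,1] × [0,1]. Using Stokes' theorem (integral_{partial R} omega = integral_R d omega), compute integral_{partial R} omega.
integral_(partial R) omega = 0

Stokes: integral_partial_R omega = integral_R d omega with d omega = (∂Q/∂x - ∂P/∂y) dx ∧ dy.
  ∂Q/∂x = 1
  ∂P/∂y = 1
  integrand = ∂Q/∂x - ∂P/∂y = 0.
Integrating over R: integral_0^1 integral_0^1 (0) dx dy = 0.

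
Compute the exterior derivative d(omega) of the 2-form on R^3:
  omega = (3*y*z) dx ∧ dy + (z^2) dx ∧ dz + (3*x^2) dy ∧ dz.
d(omega) = (6*x + 3*y) dx ∧ dy ∧ dz

For a 2-form omega = sum_{i<j} g_{ij} dx_i ∧ dx_j, the exterior derivative is
  d(omega) = sum_{i<j} d(g_{ij}) ∧ dx_i ∧ dx_j = sum_{i<j, k} (∂g_{ij}/∂x_k) dx_k ∧ dx_i ∧ dx_j.
Expand each term, using dx_k ∧ dx_i ∧ dx_j = sgn(permutation) dx_{(a)} ∧ dx_{(b)} ∧ dx_{(c)} with (a < b < c) sorted:
  d(3*y*z) includes (∂/∂z)(3*y*z) dz = (3*y) dz, which multiplied by dx ∧ dy gives (3*y) dx ∧ dy ∧ dz
  d(3*x^2) includes (∂/∂x)(3*x^2) dx = (6*x) dx, which multiplied by dy ∧ dz gives (6*x) dx ∧ dy ∧ dz
Collecting like 3-forms: d(omega) = (6*x + 3*y) dx ∧ dy ∧ dz.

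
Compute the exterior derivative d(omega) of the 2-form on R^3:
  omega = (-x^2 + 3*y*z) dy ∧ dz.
d(omega) = (-2*x) dx ∧ dy ∧ dz

For a 2-form omega = sum_{i<j} g_{ij} dx_i ∧ dx_j, the exterior derivative is
  d(omega) = sum_{i<j} d(g_{ij}) ∧ dx_i ∧ dx_j = sum_{i<j, k} (∂g_{ij}/∂x_k) dx_k ∧ dx_i ∧ dx_j.
Expand each term, using dx_k ∧ dx_i ∧ dx_j = sgn(permutation) dx_{(a)} ∧ dx_{(b)} ∧ dx_{(c)} with (a < b < c) sorted:
  d(-x^2 + 3*y*z) includes (∂/∂x)(-x^2 + 3*y*z) dx = (-2*x) dx, which multiplied by dy ∧ dz gives (-2*x) dx ∧ dy ∧ dz
Collecting like 3-forms: d(omega) = (-2*x) dx ∧ dy ∧ dz.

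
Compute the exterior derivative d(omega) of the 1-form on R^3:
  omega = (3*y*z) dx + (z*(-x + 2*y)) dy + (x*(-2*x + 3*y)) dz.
d(omega) = (-4*z) dx ∧ dy + (-4*x) dx ∧ dz + (4*x - 2*y) dy ∧ dz

For a 1-form omega = sum_i f_i dx_i, the exterior derivative is
  d(omega) = sum_{i < j} (∂f_j/∂x_i - ∂f_i/∂x_j) dx_i ∧ dx_j.
  coefficient of dx ∧ dy: ∂f_2/∂x - ∂f_1/∂y = ∂(z*(-x + 2*y))/∂x - ∂(3*y*z)/∂y = -4*z
  coefficient of dx ∧ dz: ∂f_3/∂x - ∂f_1/∂z = ∂(x*(-2*x + 3*y))/∂x - ∂(3*y*z)/∂z = -4*x
  coefficient of dy ∧ dz: ∂f_3/∂y - ∂f_2/∂z = ∂(x*(-2*x + 3*y))/∂y - ∂(z*(-x + 2*y))/∂z = 4*x - 2*y
Assembling: d(omega) = (-4*z) dx ∧ dy + (-4*x) dx ∧ dz + (4*x - 2*y) dy ∧ dz.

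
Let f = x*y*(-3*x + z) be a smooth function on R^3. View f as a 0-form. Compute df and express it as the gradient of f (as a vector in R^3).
df = (y*(-6*x + z)) dx + (x*(-3*x + z)) dy + (x*y) dz; grad f = (y*(-6*x + z), x*(-3*x + z), x*y)

For a 0-form f, d f = (∂f/∂x) dx + (∂f/∂y) dy + (∂f/∂z) dz. The components of the vector representation are exactly the entries of grad f in Cartesian coordinates:
  ∂f/∂x = y*(-6*x + z)
  ∂f/∂y = x*(-3*x + z)
  ∂f/∂z = x*y.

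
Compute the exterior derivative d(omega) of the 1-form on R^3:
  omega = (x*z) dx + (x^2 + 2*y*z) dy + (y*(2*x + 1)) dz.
d(omega) = (2*x) dx ∧ dy + (-x + 2*y) dx ∧ dz + (2*x - 2*y + 1) dy ∧ dz

For a 1-form omega = sum_i f_i dx_i, the exterior derivative is
  d(omega) = sum_{i < j} (∂f_j/∂x_i - ∂f_i/∂x_j) dx_i ∧ dx_j.
  coefficient of dx ∧ dy: ∂f_2/∂x - ∂f_1/∂y = ∂(x^2 + 2*y*z)/∂x - ∂(x*z)/∂y = 2*x
  coefficient of dx ∧ dz: ∂f_3/∂x - ∂f_1/∂z = ∂(y*(2*x + 1))/∂x - ∂(x*z)/∂z = -x + 2*y
  coefficient of dy ∧ dz: ∂f_3/∂y - ∂f_2/∂z = ∂(y*(2*x + 1))/∂y - ∂(x^2 + 2*y*z)/∂z = 2*x - 2*y + 1
Assembling: d(omega) = (2*x) dx ∧ dy + (-x + 2*y) dx ∧ dz + (2*x - 2*y + 1) dy ∧ dz.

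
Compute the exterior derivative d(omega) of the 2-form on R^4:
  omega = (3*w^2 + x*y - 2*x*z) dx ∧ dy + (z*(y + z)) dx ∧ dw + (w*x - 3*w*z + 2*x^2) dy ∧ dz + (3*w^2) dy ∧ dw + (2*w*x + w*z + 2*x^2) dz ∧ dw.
d(omega) = (w + 2*x) dx ∧ dy ∧ dz + (6*w - z) dx ∧ dy ∧ dw + (2*w + 4*x - y - 2*z) dx ∧ dz ∧ dw + (x - 3*z) dy ∧ dz ∧ dw

For a 2-form omega = sum_{i<j} g_{ij} dx_i ∧ dx_j, the exterior derivative is
  d(omega) = sum_{i<j} d(g_{ij}) ∧ dx_i ∧ dx_j = sum_{i<j, k} (∂g_{ij}/∂x_k) dx_k ∧ dx_i ∧ dx_j.
Expand each term, using dx_k ∧ dx_i ∧ dx_j = sgn(permutation) dx_{(a)} ∧ dx_{(b)} ∧ dx_{(c)} with (a < b < c) sorted:
  d(3*w^2 + x*y - 2*x*z) includes (∂/∂z)(3*w^2 + x*y - 2*x*z) dz = (-2*x) dz, which multiplied by dx ∧ dy gives (-2*x) dx ∧ dy ∧ dz
  d(3*w^2 + x*y - 2*x*z) includes (∂/∂w)(3*w^2 + x*y - 2*x*z) dw = (6*w) dw, which multiplied by dx ∧ dy gives (6*w) dx ∧ dy ∧ dw
  d(z*(y + z)) includes (∂/∂y)(z*(y + z)) dy = (z) dy, which multiplied by dx ∧ dw gives (-z) dx ∧ dy ∧ dw
  d(z*(y + z)) includes (∂/∂z)(z*(y + z)) dz = (y + 2*z) dz, which multiplied by dx ∧ dw gives (-y - 2*z) dx ∧ dz ∧ dw
  d(w*x - 3*w*z + 2*x^2) includes (∂/∂x)(w*x - 3*w*z + 2*x^2) dx = (w + 4*x) dx, which multiplied by dy ∧ dz gives (w + 4*x) dx ∧ dy ∧ dz
  d(w*x - 3*w*z + 2*x^2) includes (∂/∂w)(w*x - 3*w*z + 2*x^2) dw = (x - 3*z) dw, which multiplied by dy ∧ dz gives (x - 3*z) dy ∧ dz ∧ dw
  d(2*w*x + w*z + 2*x^2) includes (∂/∂x)(2*w*x + w*z + 2*x^2) dx = (2*w + 4*x) dx, which multiplied by dz ∧ dw gives (2*w + 4*x) dx ∧ dz ∧ dw
Collecting like 3-forms: d(omega) = (w + 2*x) dx ∧ dy ∧ dz + (6*w - z) dx ∧ dy ∧ dw + (2*w + 4*x - y - 2*z) dx ∧ dz ∧ dw + (x - 3*z) dy ∧ dz ∧ dw.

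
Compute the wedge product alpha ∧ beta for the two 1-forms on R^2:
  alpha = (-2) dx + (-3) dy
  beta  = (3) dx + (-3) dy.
alpha ∧ beta = (15) dx ∧ dy

Distribute the wedge, using dx_i ∧ dx_j = -dx_j ∧ dx_i and dx_i ∧ dx_i = 0. For each pair (i, j) with i < j, the coefficient of dx_i ∧ dx_j in alpha ∧ beta is (alpha_i * beta_j - alpha_j * beta_i). Collecting: alpha ∧ beta = (15) dx ∧ dy.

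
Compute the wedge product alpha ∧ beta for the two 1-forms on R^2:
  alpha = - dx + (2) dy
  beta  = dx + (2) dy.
alpha ∧ beta = (-4) dx ∧ dy

Distribute the wedge, using dx_i ∧ dx_j = -dx_j ∧ dx_i and dx_i ∧ dx_i = 0. For each pair (i, j) with i < j, the coefficient of dx_i ∧ dx_j in alpha ∧ beta is (alpha_i * beta_j - alpha_j * beta_i). Collecting: alpha ∧ beta = (-4) dx ∧ dy.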